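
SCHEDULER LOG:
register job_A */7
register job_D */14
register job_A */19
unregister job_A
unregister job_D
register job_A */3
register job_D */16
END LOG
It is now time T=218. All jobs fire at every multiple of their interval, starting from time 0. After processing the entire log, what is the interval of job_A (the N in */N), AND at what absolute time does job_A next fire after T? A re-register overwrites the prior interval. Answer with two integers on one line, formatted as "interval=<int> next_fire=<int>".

Answer: interval=3 next_fire=219

Derivation:
Op 1: register job_A */7 -> active={job_A:*/7}
Op 2: register job_D */14 -> active={job_A:*/7, job_D:*/14}
Op 3: register job_A */19 -> active={job_A:*/19, job_D:*/14}
Op 4: unregister job_A -> active={job_D:*/14}
Op 5: unregister job_D -> active={}
Op 6: register job_A */3 -> active={job_A:*/3}
Op 7: register job_D */16 -> active={job_A:*/3, job_D:*/16}
Final interval of job_A = 3
Next fire of job_A after T=218: (218//3+1)*3 = 219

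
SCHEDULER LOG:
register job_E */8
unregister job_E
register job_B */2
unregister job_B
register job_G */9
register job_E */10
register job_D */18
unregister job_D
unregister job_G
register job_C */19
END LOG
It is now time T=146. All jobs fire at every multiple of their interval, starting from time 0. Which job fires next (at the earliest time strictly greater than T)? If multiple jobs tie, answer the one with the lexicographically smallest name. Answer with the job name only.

Answer: job_E

Derivation:
Op 1: register job_E */8 -> active={job_E:*/8}
Op 2: unregister job_E -> active={}
Op 3: register job_B */2 -> active={job_B:*/2}
Op 4: unregister job_B -> active={}
Op 5: register job_G */9 -> active={job_G:*/9}
Op 6: register job_E */10 -> active={job_E:*/10, job_G:*/9}
Op 7: register job_D */18 -> active={job_D:*/18, job_E:*/10, job_G:*/9}
Op 8: unregister job_D -> active={job_E:*/10, job_G:*/9}
Op 9: unregister job_G -> active={job_E:*/10}
Op 10: register job_C */19 -> active={job_C:*/19, job_E:*/10}
  job_C: interval 19, next fire after T=146 is 152
  job_E: interval 10, next fire after T=146 is 150
Earliest = 150, winner (lex tiebreak) = job_E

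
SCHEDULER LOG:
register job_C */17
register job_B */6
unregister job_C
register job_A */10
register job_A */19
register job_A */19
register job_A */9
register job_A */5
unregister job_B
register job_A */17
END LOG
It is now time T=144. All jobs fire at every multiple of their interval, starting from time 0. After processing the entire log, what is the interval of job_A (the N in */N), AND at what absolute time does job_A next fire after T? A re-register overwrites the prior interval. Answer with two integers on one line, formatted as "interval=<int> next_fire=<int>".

Op 1: register job_C */17 -> active={job_C:*/17}
Op 2: register job_B */6 -> active={job_B:*/6, job_C:*/17}
Op 3: unregister job_C -> active={job_B:*/6}
Op 4: register job_A */10 -> active={job_A:*/10, job_B:*/6}
Op 5: register job_A */19 -> active={job_A:*/19, job_B:*/6}
Op 6: register job_A */19 -> active={job_A:*/19, job_B:*/6}
Op 7: register job_A */9 -> active={job_A:*/9, job_B:*/6}
Op 8: register job_A */5 -> active={job_A:*/5, job_B:*/6}
Op 9: unregister job_B -> active={job_A:*/5}
Op 10: register job_A */17 -> active={job_A:*/17}
Final interval of job_A = 17
Next fire of job_A after T=144: (144//17+1)*17 = 153

Answer: interval=17 next_fire=153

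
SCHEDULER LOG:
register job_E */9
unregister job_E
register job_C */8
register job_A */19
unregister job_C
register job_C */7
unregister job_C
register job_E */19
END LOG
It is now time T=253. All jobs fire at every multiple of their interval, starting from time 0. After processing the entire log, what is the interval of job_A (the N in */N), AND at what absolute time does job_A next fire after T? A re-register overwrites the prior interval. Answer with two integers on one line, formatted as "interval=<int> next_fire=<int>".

Answer: interval=19 next_fire=266

Derivation:
Op 1: register job_E */9 -> active={job_E:*/9}
Op 2: unregister job_E -> active={}
Op 3: register job_C */8 -> active={job_C:*/8}
Op 4: register job_A */19 -> active={job_A:*/19, job_C:*/8}
Op 5: unregister job_C -> active={job_A:*/19}
Op 6: register job_C */7 -> active={job_A:*/19, job_C:*/7}
Op 7: unregister job_C -> active={job_A:*/19}
Op 8: register job_E */19 -> active={job_A:*/19, job_E:*/19}
Final interval of job_A = 19
Next fire of job_A after T=253: (253//19+1)*19 = 266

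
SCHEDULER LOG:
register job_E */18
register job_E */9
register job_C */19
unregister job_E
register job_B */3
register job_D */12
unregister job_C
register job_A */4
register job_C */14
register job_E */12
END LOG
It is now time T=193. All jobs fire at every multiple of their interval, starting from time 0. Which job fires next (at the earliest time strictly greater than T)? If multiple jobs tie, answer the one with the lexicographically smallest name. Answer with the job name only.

Answer: job_B

Derivation:
Op 1: register job_E */18 -> active={job_E:*/18}
Op 2: register job_E */9 -> active={job_E:*/9}
Op 3: register job_C */19 -> active={job_C:*/19, job_E:*/9}
Op 4: unregister job_E -> active={job_C:*/19}
Op 5: register job_B */3 -> active={job_B:*/3, job_C:*/19}
Op 6: register job_D */12 -> active={job_B:*/3, job_C:*/19, job_D:*/12}
Op 7: unregister job_C -> active={job_B:*/3, job_D:*/12}
Op 8: register job_A */4 -> active={job_A:*/4, job_B:*/3, job_D:*/12}
Op 9: register job_C */14 -> active={job_A:*/4, job_B:*/3, job_C:*/14, job_D:*/12}
Op 10: register job_E */12 -> active={job_A:*/4, job_B:*/3, job_C:*/14, job_D:*/12, job_E:*/12}
  job_A: interval 4, next fire after T=193 is 196
  job_B: interval 3, next fire after T=193 is 195
  job_C: interval 14, next fire after T=193 is 196
  job_D: interval 12, next fire after T=193 is 204
  job_E: interval 12, next fire after T=193 is 204
Earliest = 195, winner (lex tiebreak) = job_B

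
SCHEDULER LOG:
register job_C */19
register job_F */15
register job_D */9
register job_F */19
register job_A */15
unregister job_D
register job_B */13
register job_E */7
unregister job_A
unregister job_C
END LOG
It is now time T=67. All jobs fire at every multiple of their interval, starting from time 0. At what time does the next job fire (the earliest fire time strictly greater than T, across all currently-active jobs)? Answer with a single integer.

Op 1: register job_C */19 -> active={job_C:*/19}
Op 2: register job_F */15 -> active={job_C:*/19, job_F:*/15}
Op 3: register job_D */9 -> active={job_C:*/19, job_D:*/9, job_F:*/15}
Op 4: register job_F */19 -> active={job_C:*/19, job_D:*/9, job_F:*/19}
Op 5: register job_A */15 -> active={job_A:*/15, job_C:*/19, job_D:*/9, job_F:*/19}
Op 6: unregister job_D -> active={job_A:*/15, job_C:*/19, job_F:*/19}
Op 7: register job_B */13 -> active={job_A:*/15, job_B:*/13, job_C:*/19, job_F:*/19}
Op 8: register job_E */7 -> active={job_A:*/15, job_B:*/13, job_C:*/19, job_E:*/7, job_F:*/19}
Op 9: unregister job_A -> active={job_B:*/13, job_C:*/19, job_E:*/7, job_F:*/19}
Op 10: unregister job_C -> active={job_B:*/13, job_E:*/7, job_F:*/19}
  job_B: interval 13, next fire after T=67 is 78
  job_E: interval 7, next fire after T=67 is 70
  job_F: interval 19, next fire after T=67 is 76
Earliest fire time = 70 (job job_E)

Answer: 70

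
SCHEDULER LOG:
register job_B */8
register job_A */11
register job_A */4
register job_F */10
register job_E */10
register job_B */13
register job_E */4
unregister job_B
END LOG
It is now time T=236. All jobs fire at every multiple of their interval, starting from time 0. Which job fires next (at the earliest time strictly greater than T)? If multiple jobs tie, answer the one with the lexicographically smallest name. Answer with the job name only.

Op 1: register job_B */8 -> active={job_B:*/8}
Op 2: register job_A */11 -> active={job_A:*/11, job_B:*/8}
Op 3: register job_A */4 -> active={job_A:*/4, job_B:*/8}
Op 4: register job_F */10 -> active={job_A:*/4, job_B:*/8, job_F:*/10}
Op 5: register job_E */10 -> active={job_A:*/4, job_B:*/8, job_E:*/10, job_F:*/10}
Op 6: register job_B */13 -> active={job_A:*/4, job_B:*/13, job_E:*/10, job_F:*/10}
Op 7: register job_E */4 -> active={job_A:*/4, job_B:*/13, job_E:*/4, job_F:*/10}
Op 8: unregister job_B -> active={job_A:*/4, job_E:*/4, job_F:*/10}
  job_A: interval 4, next fire after T=236 is 240
  job_E: interval 4, next fire after T=236 is 240
  job_F: interval 10, next fire after T=236 is 240
Earliest = 240, winner (lex tiebreak) = job_A

Answer: job_A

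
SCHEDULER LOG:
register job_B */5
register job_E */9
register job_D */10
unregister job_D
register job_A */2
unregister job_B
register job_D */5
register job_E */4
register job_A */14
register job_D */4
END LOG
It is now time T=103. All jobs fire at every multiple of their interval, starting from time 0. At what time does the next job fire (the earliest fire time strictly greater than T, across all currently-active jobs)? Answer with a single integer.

Answer: 104

Derivation:
Op 1: register job_B */5 -> active={job_B:*/5}
Op 2: register job_E */9 -> active={job_B:*/5, job_E:*/9}
Op 3: register job_D */10 -> active={job_B:*/5, job_D:*/10, job_E:*/9}
Op 4: unregister job_D -> active={job_B:*/5, job_E:*/9}
Op 5: register job_A */2 -> active={job_A:*/2, job_B:*/5, job_E:*/9}
Op 6: unregister job_B -> active={job_A:*/2, job_E:*/9}
Op 7: register job_D */5 -> active={job_A:*/2, job_D:*/5, job_E:*/9}
Op 8: register job_E */4 -> active={job_A:*/2, job_D:*/5, job_E:*/4}
Op 9: register job_A */14 -> active={job_A:*/14, job_D:*/5, job_E:*/4}
Op 10: register job_D */4 -> active={job_A:*/14, job_D:*/4, job_E:*/4}
  job_A: interval 14, next fire after T=103 is 112
  job_D: interval 4, next fire after T=103 is 104
  job_E: interval 4, next fire after T=103 is 104
Earliest fire time = 104 (job job_D)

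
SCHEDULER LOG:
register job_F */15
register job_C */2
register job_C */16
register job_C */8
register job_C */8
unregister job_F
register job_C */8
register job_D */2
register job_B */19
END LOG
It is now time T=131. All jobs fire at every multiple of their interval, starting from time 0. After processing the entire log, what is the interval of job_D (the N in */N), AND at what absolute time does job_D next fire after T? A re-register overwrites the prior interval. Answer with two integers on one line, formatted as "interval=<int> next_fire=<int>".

Answer: interval=2 next_fire=132

Derivation:
Op 1: register job_F */15 -> active={job_F:*/15}
Op 2: register job_C */2 -> active={job_C:*/2, job_F:*/15}
Op 3: register job_C */16 -> active={job_C:*/16, job_F:*/15}
Op 4: register job_C */8 -> active={job_C:*/8, job_F:*/15}
Op 5: register job_C */8 -> active={job_C:*/8, job_F:*/15}
Op 6: unregister job_F -> active={job_C:*/8}
Op 7: register job_C */8 -> active={job_C:*/8}
Op 8: register job_D */2 -> active={job_C:*/8, job_D:*/2}
Op 9: register job_B */19 -> active={job_B:*/19, job_C:*/8, job_D:*/2}
Final interval of job_D = 2
Next fire of job_D after T=131: (131//2+1)*2 = 132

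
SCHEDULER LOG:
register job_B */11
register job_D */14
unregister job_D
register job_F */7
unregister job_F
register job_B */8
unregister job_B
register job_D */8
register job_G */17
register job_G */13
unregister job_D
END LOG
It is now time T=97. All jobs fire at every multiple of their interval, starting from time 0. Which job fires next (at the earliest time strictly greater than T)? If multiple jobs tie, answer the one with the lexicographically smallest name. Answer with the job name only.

Op 1: register job_B */11 -> active={job_B:*/11}
Op 2: register job_D */14 -> active={job_B:*/11, job_D:*/14}
Op 3: unregister job_D -> active={job_B:*/11}
Op 4: register job_F */7 -> active={job_B:*/11, job_F:*/7}
Op 5: unregister job_F -> active={job_B:*/11}
Op 6: register job_B */8 -> active={job_B:*/8}
Op 7: unregister job_B -> active={}
Op 8: register job_D */8 -> active={job_D:*/8}
Op 9: register job_G */17 -> active={job_D:*/8, job_G:*/17}
Op 10: register job_G */13 -> active={job_D:*/8, job_G:*/13}
Op 11: unregister job_D -> active={job_G:*/13}
  job_G: interval 13, next fire after T=97 is 104
Earliest = 104, winner (lex tiebreak) = job_G

Answer: job_G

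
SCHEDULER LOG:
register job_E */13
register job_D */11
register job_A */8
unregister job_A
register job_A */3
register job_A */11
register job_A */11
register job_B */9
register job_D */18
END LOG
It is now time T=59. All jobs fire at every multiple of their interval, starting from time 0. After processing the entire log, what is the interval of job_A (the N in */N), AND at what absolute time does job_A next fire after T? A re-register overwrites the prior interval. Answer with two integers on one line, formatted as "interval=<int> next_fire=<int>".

Op 1: register job_E */13 -> active={job_E:*/13}
Op 2: register job_D */11 -> active={job_D:*/11, job_E:*/13}
Op 3: register job_A */8 -> active={job_A:*/8, job_D:*/11, job_E:*/13}
Op 4: unregister job_A -> active={job_D:*/11, job_E:*/13}
Op 5: register job_A */3 -> active={job_A:*/3, job_D:*/11, job_E:*/13}
Op 6: register job_A */11 -> active={job_A:*/11, job_D:*/11, job_E:*/13}
Op 7: register job_A */11 -> active={job_A:*/11, job_D:*/11, job_E:*/13}
Op 8: register job_B */9 -> active={job_A:*/11, job_B:*/9, job_D:*/11, job_E:*/13}
Op 9: register job_D */18 -> active={job_A:*/11, job_B:*/9, job_D:*/18, job_E:*/13}
Final interval of job_A = 11
Next fire of job_A after T=59: (59//11+1)*11 = 66

Answer: interval=11 next_fire=66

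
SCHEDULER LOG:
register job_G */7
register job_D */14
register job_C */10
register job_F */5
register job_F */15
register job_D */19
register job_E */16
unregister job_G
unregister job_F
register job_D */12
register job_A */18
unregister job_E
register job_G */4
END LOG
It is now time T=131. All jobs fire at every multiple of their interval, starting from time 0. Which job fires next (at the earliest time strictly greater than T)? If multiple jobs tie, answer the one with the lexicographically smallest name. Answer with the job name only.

Answer: job_D

Derivation:
Op 1: register job_G */7 -> active={job_G:*/7}
Op 2: register job_D */14 -> active={job_D:*/14, job_G:*/7}
Op 3: register job_C */10 -> active={job_C:*/10, job_D:*/14, job_G:*/7}
Op 4: register job_F */5 -> active={job_C:*/10, job_D:*/14, job_F:*/5, job_G:*/7}
Op 5: register job_F */15 -> active={job_C:*/10, job_D:*/14, job_F:*/15, job_G:*/7}
Op 6: register job_D */19 -> active={job_C:*/10, job_D:*/19, job_F:*/15, job_G:*/7}
Op 7: register job_E */16 -> active={job_C:*/10, job_D:*/19, job_E:*/16, job_F:*/15, job_G:*/7}
Op 8: unregister job_G -> active={job_C:*/10, job_D:*/19, job_E:*/16, job_F:*/15}
Op 9: unregister job_F -> active={job_C:*/10, job_D:*/19, job_E:*/16}
Op 10: register job_D */12 -> active={job_C:*/10, job_D:*/12, job_E:*/16}
Op 11: register job_A */18 -> active={job_A:*/18, job_C:*/10, job_D:*/12, job_E:*/16}
Op 12: unregister job_E -> active={job_A:*/18, job_C:*/10, job_D:*/12}
Op 13: register job_G */4 -> active={job_A:*/18, job_C:*/10, job_D:*/12, job_G:*/4}
  job_A: interval 18, next fire after T=131 is 144
  job_C: interval 10, next fire after T=131 is 140
  job_D: interval 12, next fire after T=131 is 132
  job_G: interval 4, next fire after T=131 is 132
Earliest = 132, winner (lex tiebreak) = job_D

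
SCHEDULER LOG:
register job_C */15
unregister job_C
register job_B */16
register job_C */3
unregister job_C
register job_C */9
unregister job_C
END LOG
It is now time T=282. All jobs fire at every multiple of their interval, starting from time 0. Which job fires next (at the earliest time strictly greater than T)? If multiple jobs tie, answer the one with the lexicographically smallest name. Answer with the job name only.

Answer: job_B

Derivation:
Op 1: register job_C */15 -> active={job_C:*/15}
Op 2: unregister job_C -> active={}
Op 3: register job_B */16 -> active={job_B:*/16}
Op 4: register job_C */3 -> active={job_B:*/16, job_C:*/3}
Op 5: unregister job_C -> active={job_B:*/16}
Op 6: register job_C */9 -> active={job_B:*/16, job_C:*/9}
Op 7: unregister job_C -> active={job_B:*/16}
  job_B: interval 16, next fire after T=282 is 288
Earliest = 288, winner (lex tiebreak) = job_B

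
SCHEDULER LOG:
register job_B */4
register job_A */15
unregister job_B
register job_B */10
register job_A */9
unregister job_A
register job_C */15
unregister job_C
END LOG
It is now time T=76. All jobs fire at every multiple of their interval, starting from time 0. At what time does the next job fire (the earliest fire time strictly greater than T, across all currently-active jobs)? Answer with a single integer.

Answer: 80

Derivation:
Op 1: register job_B */4 -> active={job_B:*/4}
Op 2: register job_A */15 -> active={job_A:*/15, job_B:*/4}
Op 3: unregister job_B -> active={job_A:*/15}
Op 4: register job_B */10 -> active={job_A:*/15, job_B:*/10}
Op 5: register job_A */9 -> active={job_A:*/9, job_B:*/10}
Op 6: unregister job_A -> active={job_B:*/10}
Op 7: register job_C */15 -> active={job_B:*/10, job_C:*/15}
Op 8: unregister job_C -> active={job_B:*/10}
  job_B: interval 10, next fire after T=76 is 80
Earliest fire time = 80 (job job_B)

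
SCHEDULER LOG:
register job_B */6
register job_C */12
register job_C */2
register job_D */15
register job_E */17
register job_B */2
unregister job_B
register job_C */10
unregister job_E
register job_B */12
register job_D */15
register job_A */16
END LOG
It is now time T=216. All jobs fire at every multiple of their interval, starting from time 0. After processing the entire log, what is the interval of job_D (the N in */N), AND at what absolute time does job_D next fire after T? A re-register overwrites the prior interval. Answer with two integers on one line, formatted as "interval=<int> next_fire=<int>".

Op 1: register job_B */6 -> active={job_B:*/6}
Op 2: register job_C */12 -> active={job_B:*/6, job_C:*/12}
Op 3: register job_C */2 -> active={job_B:*/6, job_C:*/2}
Op 4: register job_D */15 -> active={job_B:*/6, job_C:*/2, job_D:*/15}
Op 5: register job_E */17 -> active={job_B:*/6, job_C:*/2, job_D:*/15, job_E:*/17}
Op 6: register job_B */2 -> active={job_B:*/2, job_C:*/2, job_D:*/15, job_E:*/17}
Op 7: unregister job_B -> active={job_C:*/2, job_D:*/15, job_E:*/17}
Op 8: register job_C */10 -> active={job_C:*/10, job_D:*/15, job_E:*/17}
Op 9: unregister job_E -> active={job_C:*/10, job_D:*/15}
Op 10: register job_B */12 -> active={job_B:*/12, job_C:*/10, job_D:*/15}
Op 11: register job_D */15 -> active={job_B:*/12, job_C:*/10, job_D:*/15}
Op 12: register job_A */16 -> active={job_A:*/16, job_B:*/12, job_C:*/10, job_D:*/15}
Final interval of job_D = 15
Next fire of job_D after T=216: (216//15+1)*15 = 225

Answer: interval=15 next_fire=225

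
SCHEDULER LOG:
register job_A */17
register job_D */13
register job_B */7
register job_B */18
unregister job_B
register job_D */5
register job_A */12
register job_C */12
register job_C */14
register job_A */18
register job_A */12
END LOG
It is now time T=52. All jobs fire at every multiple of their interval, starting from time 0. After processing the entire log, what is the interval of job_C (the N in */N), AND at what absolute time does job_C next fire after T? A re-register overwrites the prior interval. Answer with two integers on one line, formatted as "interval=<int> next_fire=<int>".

Answer: interval=14 next_fire=56

Derivation:
Op 1: register job_A */17 -> active={job_A:*/17}
Op 2: register job_D */13 -> active={job_A:*/17, job_D:*/13}
Op 3: register job_B */7 -> active={job_A:*/17, job_B:*/7, job_D:*/13}
Op 4: register job_B */18 -> active={job_A:*/17, job_B:*/18, job_D:*/13}
Op 5: unregister job_B -> active={job_A:*/17, job_D:*/13}
Op 6: register job_D */5 -> active={job_A:*/17, job_D:*/5}
Op 7: register job_A */12 -> active={job_A:*/12, job_D:*/5}
Op 8: register job_C */12 -> active={job_A:*/12, job_C:*/12, job_D:*/5}
Op 9: register job_C */14 -> active={job_A:*/12, job_C:*/14, job_D:*/5}
Op 10: register job_A */18 -> active={job_A:*/18, job_C:*/14, job_D:*/5}
Op 11: register job_A */12 -> active={job_A:*/12, job_C:*/14, job_D:*/5}
Final interval of job_C = 14
Next fire of job_C after T=52: (52//14+1)*14 = 56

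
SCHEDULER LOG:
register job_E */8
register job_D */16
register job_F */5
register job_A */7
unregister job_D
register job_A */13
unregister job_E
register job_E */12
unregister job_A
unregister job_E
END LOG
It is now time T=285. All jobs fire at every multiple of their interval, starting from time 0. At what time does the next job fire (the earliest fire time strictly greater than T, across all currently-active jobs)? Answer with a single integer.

Answer: 290

Derivation:
Op 1: register job_E */8 -> active={job_E:*/8}
Op 2: register job_D */16 -> active={job_D:*/16, job_E:*/8}
Op 3: register job_F */5 -> active={job_D:*/16, job_E:*/8, job_F:*/5}
Op 4: register job_A */7 -> active={job_A:*/7, job_D:*/16, job_E:*/8, job_F:*/5}
Op 5: unregister job_D -> active={job_A:*/7, job_E:*/8, job_F:*/5}
Op 6: register job_A */13 -> active={job_A:*/13, job_E:*/8, job_F:*/5}
Op 7: unregister job_E -> active={job_A:*/13, job_F:*/5}
Op 8: register job_E */12 -> active={job_A:*/13, job_E:*/12, job_F:*/5}
Op 9: unregister job_A -> active={job_E:*/12, job_F:*/5}
Op 10: unregister job_E -> active={job_F:*/5}
  job_F: interval 5, next fire after T=285 is 290
Earliest fire time = 290 (job job_F)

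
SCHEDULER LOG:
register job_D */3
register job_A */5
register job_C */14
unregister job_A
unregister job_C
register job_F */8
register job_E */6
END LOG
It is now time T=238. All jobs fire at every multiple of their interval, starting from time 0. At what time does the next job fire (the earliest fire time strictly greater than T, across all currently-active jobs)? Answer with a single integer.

Op 1: register job_D */3 -> active={job_D:*/3}
Op 2: register job_A */5 -> active={job_A:*/5, job_D:*/3}
Op 3: register job_C */14 -> active={job_A:*/5, job_C:*/14, job_D:*/3}
Op 4: unregister job_A -> active={job_C:*/14, job_D:*/3}
Op 5: unregister job_C -> active={job_D:*/3}
Op 6: register job_F */8 -> active={job_D:*/3, job_F:*/8}
Op 7: register job_E */6 -> active={job_D:*/3, job_E:*/6, job_F:*/8}
  job_D: interval 3, next fire after T=238 is 240
  job_E: interval 6, next fire after T=238 is 240
  job_F: interval 8, next fire after T=238 is 240
Earliest fire time = 240 (job job_D)

Answer: 240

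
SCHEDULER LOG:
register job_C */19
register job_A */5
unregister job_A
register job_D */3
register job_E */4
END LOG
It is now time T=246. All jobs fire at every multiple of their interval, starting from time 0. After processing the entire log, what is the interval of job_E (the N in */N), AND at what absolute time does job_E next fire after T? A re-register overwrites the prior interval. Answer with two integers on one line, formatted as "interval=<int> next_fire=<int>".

Op 1: register job_C */19 -> active={job_C:*/19}
Op 2: register job_A */5 -> active={job_A:*/5, job_C:*/19}
Op 3: unregister job_A -> active={job_C:*/19}
Op 4: register job_D */3 -> active={job_C:*/19, job_D:*/3}
Op 5: register job_E */4 -> active={job_C:*/19, job_D:*/3, job_E:*/4}
Final interval of job_E = 4
Next fire of job_E after T=246: (246//4+1)*4 = 248

Answer: interval=4 next_fire=248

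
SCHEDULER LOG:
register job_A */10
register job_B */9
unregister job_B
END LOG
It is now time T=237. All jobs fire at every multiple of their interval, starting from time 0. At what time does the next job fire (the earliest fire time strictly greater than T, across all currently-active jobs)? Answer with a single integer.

Op 1: register job_A */10 -> active={job_A:*/10}
Op 2: register job_B */9 -> active={job_A:*/10, job_B:*/9}
Op 3: unregister job_B -> active={job_A:*/10}
  job_A: interval 10, next fire after T=237 is 240
Earliest fire time = 240 (job job_A)

Answer: 240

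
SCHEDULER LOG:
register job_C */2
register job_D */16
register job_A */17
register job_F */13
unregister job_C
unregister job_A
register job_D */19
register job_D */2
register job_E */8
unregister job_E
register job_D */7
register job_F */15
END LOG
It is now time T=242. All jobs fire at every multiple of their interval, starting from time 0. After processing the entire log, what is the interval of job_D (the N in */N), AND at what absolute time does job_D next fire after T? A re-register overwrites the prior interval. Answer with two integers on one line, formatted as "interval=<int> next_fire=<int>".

Op 1: register job_C */2 -> active={job_C:*/2}
Op 2: register job_D */16 -> active={job_C:*/2, job_D:*/16}
Op 3: register job_A */17 -> active={job_A:*/17, job_C:*/2, job_D:*/16}
Op 4: register job_F */13 -> active={job_A:*/17, job_C:*/2, job_D:*/16, job_F:*/13}
Op 5: unregister job_C -> active={job_A:*/17, job_D:*/16, job_F:*/13}
Op 6: unregister job_A -> active={job_D:*/16, job_F:*/13}
Op 7: register job_D */19 -> active={job_D:*/19, job_F:*/13}
Op 8: register job_D */2 -> active={job_D:*/2, job_F:*/13}
Op 9: register job_E */8 -> active={job_D:*/2, job_E:*/8, job_F:*/13}
Op 10: unregister job_E -> active={job_D:*/2, job_F:*/13}
Op 11: register job_D */7 -> active={job_D:*/7, job_F:*/13}
Op 12: register job_F */15 -> active={job_D:*/7, job_F:*/15}
Final interval of job_D = 7
Next fire of job_D after T=242: (242//7+1)*7 = 245

Answer: interval=7 next_fire=245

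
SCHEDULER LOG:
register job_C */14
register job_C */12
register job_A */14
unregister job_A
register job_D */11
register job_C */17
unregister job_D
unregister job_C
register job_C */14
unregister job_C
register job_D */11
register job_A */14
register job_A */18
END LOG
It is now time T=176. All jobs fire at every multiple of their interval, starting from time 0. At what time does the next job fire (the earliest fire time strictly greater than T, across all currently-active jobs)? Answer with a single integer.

Op 1: register job_C */14 -> active={job_C:*/14}
Op 2: register job_C */12 -> active={job_C:*/12}
Op 3: register job_A */14 -> active={job_A:*/14, job_C:*/12}
Op 4: unregister job_A -> active={job_C:*/12}
Op 5: register job_D */11 -> active={job_C:*/12, job_D:*/11}
Op 6: register job_C */17 -> active={job_C:*/17, job_D:*/11}
Op 7: unregister job_D -> active={job_C:*/17}
Op 8: unregister job_C -> active={}
Op 9: register job_C */14 -> active={job_C:*/14}
Op 10: unregister job_C -> active={}
Op 11: register job_D */11 -> active={job_D:*/11}
Op 12: register job_A */14 -> active={job_A:*/14, job_D:*/11}
Op 13: register job_A */18 -> active={job_A:*/18, job_D:*/11}
  job_A: interval 18, next fire after T=176 is 180
  job_D: interval 11, next fire after T=176 is 187
Earliest fire time = 180 (job job_A)

Answer: 180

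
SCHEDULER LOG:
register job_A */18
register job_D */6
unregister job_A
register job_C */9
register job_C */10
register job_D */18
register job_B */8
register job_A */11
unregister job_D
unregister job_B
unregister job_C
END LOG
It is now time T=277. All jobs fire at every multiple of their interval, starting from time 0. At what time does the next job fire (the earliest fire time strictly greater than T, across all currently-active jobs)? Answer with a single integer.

Op 1: register job_A */18 -> active={job_A:*/18}
Op 2: register job_D */6 -> active={job_A:*/18, job_D:*/6}
Op 3: unregister job_A -> active={job_D:*/6}
Op 4: register job_C */9 -> active={job_C:*/9, job_D:*/6}
Op 5: register job_C */10 -> active={job_C:*/10, job_D:*/6}
Op 6: register job_D */18 -> active={job_C:*/10, job_D:*/18}
Op 7: register job_B */8 -> active={job_B:*/8, job_C:*/10, job_D:*/18}
Op 8: register job_A */11 -> active={job_A:*/11, job_B:*/8, job_C:*/10, job_D:*/18}
Op 9: unregister job_D -> active={job_A:*/11, job_B:*/8, job_C:*/10}
Op 10: unregister job_B -> active={job_A:*/11, job_C:*/10}
Op 11: unregister job_C -> active={job_A:*/11}
  job_A: interval 11, next fire after T=277 is 286
Earliest fire time = 286 (job job_A)

Answer: 286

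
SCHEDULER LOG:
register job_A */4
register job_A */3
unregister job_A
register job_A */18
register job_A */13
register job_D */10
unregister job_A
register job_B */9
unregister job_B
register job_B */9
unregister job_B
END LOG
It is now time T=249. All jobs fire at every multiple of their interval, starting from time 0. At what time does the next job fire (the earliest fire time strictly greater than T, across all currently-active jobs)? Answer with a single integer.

Op 1: register job_A */4 -> active={job_A:*/4}
Op 2: register job_A */3 -> active={job_A:*/3}
Op 3: unregister job_A -> active={}
Op 4: register job_A */18 -> active={job_A:*/18}
Op 5: register job_A */13 -> active={job_A:*/13}
Op 6: register job_D */10 -> active={job_A:*/13, job_D:*/10}
Op 7: unregister job_A -> active={job_D:*/10}
Op 8: register job_B */9 -> active={job_B:*/9, job_D:*/10}
Op 9: unregister job_B -> active={job_D:*/10}
Op 10: register job_B */9 -> active={job_B:*/9, job_D:*/10}
Op 11: unregister job_B -> active={job_D:*/10}
  job_D: interval 10, next fire after T=249 is 250
Earliest fire time = 250 (job job_D)

Answer: 250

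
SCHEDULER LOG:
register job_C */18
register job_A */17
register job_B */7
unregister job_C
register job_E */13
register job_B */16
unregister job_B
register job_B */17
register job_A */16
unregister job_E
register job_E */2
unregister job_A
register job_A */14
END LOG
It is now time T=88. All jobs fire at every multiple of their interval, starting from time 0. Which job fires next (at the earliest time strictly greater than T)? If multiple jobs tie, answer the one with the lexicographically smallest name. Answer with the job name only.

Answer: job_E

Derivation:
Op 1: register job_C */18 -> active={job_C:*/18}
Op 2: register job_A */17 -> active={job_A:*/17, job_C:*/18}
Op 3: register job_B */7 -> active={job_A:*/17, job_B:*/7, job_C:*/18}
Op 4: unregister job_C -> active={job_A:*/17, job_B:*/7}
Op 5: register job_E */13 -> active={job_A:*/17, job_B:*/7, job_E:*/13}
Op 6: register job_B */16 -> active={job_A:*/17, job_B:*/16, job_E:*/13}
Op 7: unregister job_B -> active={job_A:*/17, job_E:*/13}
Op 8: register job_B */17 -> active={job_A:*/17, job_B:*/17, job_E:*/13}
Op 9: register job_A */16 -> active={job_A:*/16, job_B:*/17, job_E:*/13}
Op 10: unregister job_E -> active={job_A:*/16, job_B:*/17}
Op 11: register job_E */2 -> active={job_A:*/16, job_B:*/17, job_E:*/2}
Op 12: unregister job_A -> active={job_B:*/17, job_E:*/2}
Op 13: register job_A */14 -> active={job_A:*/14, job_B:*/17, job_E:*/2}
  job_A: interval 14, next fire after T=88 is 98
  job_B: interval 17, next fire after T=88 is 102
  job_E: interval 2, next fire after T=88 is 90
Earliest = 90, winner (lex tiebreak) = job_E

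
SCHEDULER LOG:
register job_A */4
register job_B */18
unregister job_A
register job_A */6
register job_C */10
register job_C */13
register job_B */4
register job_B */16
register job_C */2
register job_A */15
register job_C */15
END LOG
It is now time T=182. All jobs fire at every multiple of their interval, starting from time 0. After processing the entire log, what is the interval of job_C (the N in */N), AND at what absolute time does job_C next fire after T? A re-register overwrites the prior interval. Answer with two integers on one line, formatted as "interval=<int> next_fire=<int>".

Answer: interval=15 next_fire=195

Derivation:
Op 1: register job_A */4 -> active={job_A:*/4}
Op 2: register job_B */18 -> active={job_A:*/4, job_B:*/18}
Op 3: unregister job_A -> active={job_B:*/18}
Op 4: register job_A */6 -> active={job_A:*/6, job_B:*/18}
Op 5: register job_C */10 -> active={job_A:*/6, job_B:*/18, job_C:*/10}
Op 6: register job_C */13 -> active={job_A:*/6, job_B:*/18, job_C:*/13}
Op 7: register job_B */4 -> active={job_A:*/6, job_B:*/4, job_C:*/13}
Op 8: register job_B */16 -> active={job_A:*/6, job_B:*/16, job_C:*/13}
Op 9: register job_C */2 -> active={job_A:*/6, job_B:*/16, job_C:*/2}
Op 10: register job_A */15 -> active={job_A:*/15, job_B:*/16, job_C:*/2}
Op 11: register job_C */15 -> active={job_A:*/15, job_B:*/16, job_C:*/15}
Final interval of job_C = 15
Next fire of job_C after T=182: (182//15+1)*15 = 195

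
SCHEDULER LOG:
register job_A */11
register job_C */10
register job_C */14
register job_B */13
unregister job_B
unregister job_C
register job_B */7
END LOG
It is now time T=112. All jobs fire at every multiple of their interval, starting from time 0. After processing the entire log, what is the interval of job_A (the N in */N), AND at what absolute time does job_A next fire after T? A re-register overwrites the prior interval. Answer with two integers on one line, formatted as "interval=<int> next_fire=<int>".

Op 1: register job_A */11 -> active={job_A:*/11}
Op 2: register job_C */10 -> active={job_A:*/11, job_C:*/10}
Op 3: register job_C */14 -> active={job_A:*/11, job_C:*/14}
Op 4: register job_B */13 -> active={job_A:*/11, job_B:*/13, job_C:*/14}
Op 5: unregister job_B -> active={job_A:*/11, job_C:*/14}
Op 6: unregister job_C -> active={job_A:*/11}
Op 7: register job_B */7 -> active={job_A:*/11, job_B:*/7}
Final interval of job_A = 11
Next fire of job_A after T=112: (112//11+1)*11 = 121

Answer: interval=11 next_fire=121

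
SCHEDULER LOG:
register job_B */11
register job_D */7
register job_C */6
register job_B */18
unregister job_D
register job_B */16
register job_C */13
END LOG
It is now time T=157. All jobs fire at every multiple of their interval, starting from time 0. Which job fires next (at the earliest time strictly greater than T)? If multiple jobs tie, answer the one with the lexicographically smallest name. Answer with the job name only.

Answer: job_B

Derivation:
Op 1: register job_B */11 -> active={job_B:*/11}
Op 2: register job_D */7 -> active={job_B:*/11, job_D:*/7}
Op 3: register job_C */6 -> active={job_B:*/11, job_C:*/6, job_D:*/7}
Op 4: register job_B */18 -> active={job_B:*/18, job_C:*/6, job_D:*/7}
Op 5: unregister job_D -> active={job_B:*/18, job_C:*/6}
Op 6: register job_B */16 -> active={job_B:*/16, job_C:*/6}
Op 7: register job_C */13 -> active={job_B:*/16, job_C:*/13}
  job_B: interval 16, next fire after T=157 is 160
  job_C: interval 13, next fire after T=157 is 169
Earliest = 160, winner (lex tiebreak) = job_B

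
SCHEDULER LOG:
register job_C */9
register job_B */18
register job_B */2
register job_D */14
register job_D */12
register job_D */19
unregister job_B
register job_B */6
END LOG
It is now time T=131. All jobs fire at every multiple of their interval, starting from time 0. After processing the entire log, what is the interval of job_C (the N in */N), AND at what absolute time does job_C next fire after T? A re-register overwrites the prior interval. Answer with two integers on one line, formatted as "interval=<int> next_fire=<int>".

Op 1: register job_C */9 -> active={job_C:*/9}
Op 2: register job_B */18 -> active={job_B:*/18, job_C:*/9}
Op 3: register job_B */2 -> active={job_B:*/2, job_C:*/9}
Op 4: register job_D */14 -> active={job_B:*/2, job_C:*/9, job_D:*/14}
Op 5: register job_D */12 -> active={job_B:*/2, job_C:*/9, job_D:*/12}
Op 6: register job_D */19 -> active={job_B:*/2, job_C:*/9, job_D:*/19}
Op 7: unregister job_B -> active={job_C:*/9, job_D:*/19}
Op 8: register job_B */6 -> active={job_B:*/6, job_C:*/9, job_D:*/19}
Final interval of job_C = 9
Next fire of job_C after T=131: (131//9+1)*9 = 135

Answer: interval=9 next_fire=135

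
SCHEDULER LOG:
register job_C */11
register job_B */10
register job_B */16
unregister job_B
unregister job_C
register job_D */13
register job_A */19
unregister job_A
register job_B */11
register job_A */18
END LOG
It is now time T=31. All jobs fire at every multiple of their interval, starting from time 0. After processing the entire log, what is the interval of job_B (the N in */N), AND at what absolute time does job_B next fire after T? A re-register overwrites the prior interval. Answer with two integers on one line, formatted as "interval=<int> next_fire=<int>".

Op 1: register job_C */11 -> active={job_C:*/11}
Op 2: register job_B */10 -> active={job_B:*/10, job_C:*/11}
Op 3: register job_B */16 -> active={job_B:*/16, job_C:*/11}
Op 4: unregister job_B -> active={job_C:*/11}
Op 5: unregister job_C -> active={}
Op 6: register job_D */13 -> active={job_D:*/13}
Op 7: register job_A */19 -> active={job_A:*/19, job_D:*/13}
Op 8: unregister job_A -> active={job_D:*/13}
Op 9: register job_B */11 -> active={job_B:*/11, job_D:*/13}
Op 10: register job_A */18 -> active={job_A:*/18, job_B:*/11, job_D:*/13}
Final interval of job_B = 11
Next fire of job_B after T=31: (31//11+1)*11 = 33

Answer: interval=11 next_fire=33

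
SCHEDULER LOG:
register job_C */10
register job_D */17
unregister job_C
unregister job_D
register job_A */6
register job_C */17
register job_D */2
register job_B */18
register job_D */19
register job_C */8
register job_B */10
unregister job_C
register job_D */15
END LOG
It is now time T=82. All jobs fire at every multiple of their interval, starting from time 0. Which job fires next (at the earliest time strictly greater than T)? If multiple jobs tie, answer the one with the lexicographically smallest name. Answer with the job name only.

Op 1: register job_C */10 -> active={job_C:*/10}
Op 2: register job_D */17 -> active={job_C:*/10, job_D:*/17}
Op 3: unregister job_C -> active={job_D:*/17}
Op 4: unregister job_D -> active={}
Op 5: register job_A */6 -> active={job_A:*/6}
Op 6: register job_C */17 -> active={job_A:*/6, job_C:*/17}
Op 7: register job_D */2 -> active={job_A:*/6, job_C:*/17, job_D:*/2}
Op 8: register job_B */18 -> active={job_A:*/6, job_B:*/18, job_C:*/17, job_D:*/2}
Op 9: register job_D */19 -> active={job_A:*/6, job_B:*/18, job_C:*/17, job_D:*/19}
Op 10: register job_C */8 -> active={job_A:*/6, job_B:*/18, job_C:*/8, job_D:*/19}
Op 11: register job_B */10 -> active={job_A:*/6, job_B:*/10, job_C:*/8, job_D:*/19}
Op 12: unregister job_C -> active={job_A:*/6, job_B:*/10, job_D:*/19}
Op 13: register job_D */15 -> active={job_A:*/6, job_B:*/10, job_D:*/15}
  job_A: interval 6, next fire after T=82 is 84
  job_B: interval 10, next fire after T=82 is 90
  job_D: interval 15, next fire after T=82 is 90
Earliest = 84, winner (lex tiebreak) = job_A

Answer: job_A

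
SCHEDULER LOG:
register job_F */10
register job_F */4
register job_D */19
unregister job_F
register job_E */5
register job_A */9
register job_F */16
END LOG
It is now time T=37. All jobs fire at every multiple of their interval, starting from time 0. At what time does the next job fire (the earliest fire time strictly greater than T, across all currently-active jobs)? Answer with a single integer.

Op 1: register job_F */10 -> active={job_F:*/10}
Op 2: register job_F */4 -> active={job_F:*/4}
Op 3: register job_D */19 -> active={job_D:*/19, job_F:*/4}
Op 4: unregister job_F -> active={job_D:*/19}
Op 5: register job_E */5 -> active={job_D:*/19, job_E:*/5}
Op 6: register job_A */9 -> active={job_A:*/9, job_D:*/19, job_E:*/5}
Op 7: register job_F */16 -> active={job_A:*/9, job_D:*/19, job_E:*/5, job_F:*/16}
  job_A: interval 9, next fire after T=37 is 45
  job_D: interval 19, next fire after T=37 is 38
  job_E: interval 5, next fire after T=37 is 40
  job_F: interval 16, next fire after T=37 is 48
Earliest fire time = 38 (job job_D)

Answer: 38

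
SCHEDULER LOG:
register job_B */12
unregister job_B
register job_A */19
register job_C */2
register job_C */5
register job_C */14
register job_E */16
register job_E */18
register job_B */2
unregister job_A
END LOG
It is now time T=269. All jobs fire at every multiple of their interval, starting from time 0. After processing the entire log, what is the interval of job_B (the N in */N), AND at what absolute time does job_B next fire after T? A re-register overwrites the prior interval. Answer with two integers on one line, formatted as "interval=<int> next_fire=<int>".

Answer: interval=2 next_fire=270

Derivation:
Op 1: register job_B */12 -> active={job_B:*/12}
Op 2: unregister job_B -> active={}
Op 3: register job_A */19 -> active={job_A:*/19}
Op 4: register job_C */2 -> active={job_A:*/19, job_C:*/2}
Op 5: register job_C */5 -> active={job_A:*/19, job_C:*/5}
Op 6: register job_C */14 -> active={job_A:*/19, job_C:*/14}
Op 7: register job_E */16 -> active={job_A:*/19, job_C:*/14, job_E:*/16}
Op 8: register job_E */18 -> active={job_A:*/19, job_C:*/14, job_E:*/18}
Op 9: register job_B */2 -> active={job_A:*/19, job_B:*/2, job_C:*/14, job_E:*/18}
Op 10: unregister job_A -> active={job_B:*/2, job_C:*/14, job_E:*/18}
Final interval of job_B = 2
Next fire of job_B after T=269: (269//2+1)*2 = 270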